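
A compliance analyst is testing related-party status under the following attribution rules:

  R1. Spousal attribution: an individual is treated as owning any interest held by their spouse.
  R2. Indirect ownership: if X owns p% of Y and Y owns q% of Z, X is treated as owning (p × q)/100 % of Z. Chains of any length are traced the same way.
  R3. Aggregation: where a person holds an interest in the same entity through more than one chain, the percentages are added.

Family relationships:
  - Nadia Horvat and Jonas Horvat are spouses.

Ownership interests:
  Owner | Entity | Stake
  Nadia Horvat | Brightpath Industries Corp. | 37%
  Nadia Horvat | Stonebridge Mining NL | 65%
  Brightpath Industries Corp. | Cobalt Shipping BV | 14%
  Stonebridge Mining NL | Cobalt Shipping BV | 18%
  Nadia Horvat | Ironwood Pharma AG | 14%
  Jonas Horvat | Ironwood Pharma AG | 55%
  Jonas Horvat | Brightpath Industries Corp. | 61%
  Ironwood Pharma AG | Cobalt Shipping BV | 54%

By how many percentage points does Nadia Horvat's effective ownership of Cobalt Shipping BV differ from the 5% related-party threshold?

57.68

By spousal attribution (R1), Nadia Horvat is treated as also owning Jonas Horvat's interest in Ironwood Pharma AG, giving 14% + 55% = 69%.
By spousal attribution (R1), Nadia Horvat is treated as also owning Jonas Horvat's interest in Brightpath Industries Corp, giving 37% + 61% = 98%.
Chain via Ironwood Pharma AG (R2): 69% × 54% = 37.26% of Cobalt Shipping BV.
Chain via Brightpath Industries Corp. (R2): 98% × 14% = 13.72% of Cobalt Shipping BV.
Chain via Stonebridge Mining NL (R2): 65% × 18% = 11.7% of Cobalt Shipping BV.
Aggregating (R3): 37.26% + 13.72% + 11.7% = 62.68%.
62.68% exceeds the 5% threshold by 57.68 percentage points.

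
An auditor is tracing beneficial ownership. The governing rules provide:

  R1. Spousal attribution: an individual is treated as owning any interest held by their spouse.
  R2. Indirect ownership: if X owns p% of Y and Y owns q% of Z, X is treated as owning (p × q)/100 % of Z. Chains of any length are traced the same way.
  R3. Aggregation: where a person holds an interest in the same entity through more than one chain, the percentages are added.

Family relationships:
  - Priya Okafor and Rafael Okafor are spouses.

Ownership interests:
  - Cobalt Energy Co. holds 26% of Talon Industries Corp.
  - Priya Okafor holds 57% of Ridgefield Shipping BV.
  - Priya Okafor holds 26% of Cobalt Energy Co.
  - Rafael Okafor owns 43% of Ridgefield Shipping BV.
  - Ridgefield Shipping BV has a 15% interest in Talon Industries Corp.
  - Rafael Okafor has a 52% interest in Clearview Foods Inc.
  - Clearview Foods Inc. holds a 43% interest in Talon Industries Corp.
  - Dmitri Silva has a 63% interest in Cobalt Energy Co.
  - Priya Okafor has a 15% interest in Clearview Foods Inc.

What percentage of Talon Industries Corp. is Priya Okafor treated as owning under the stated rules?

50.57%

By spousal attribution (R1), Priya Okafor is treated as also owning Rafael Okafor's interest in Clearview Foods Inc, giving 15% + 52% = 67%.
By spousal attribution (R1), Priya Okafor is treated as also owning Rafael Okafor's interest in Ridgefield Shipping BV, giving 57% + 43% = 100%.
Chain via Clearview Foods Inc. (R2): 67% × 43% = 28.81% of Talon Industries Corp.
Chain via Ridgefield Shipping BV (R2): 100% × 15% = 15% of Talon Industries Corp.
Chain via Cobalt Energy Co. (R2): 26% × 26% = 6.76% of Talon Industries Corp.
Aggregating (R3): 28.81% + 15% + 6.76% = 50.57%.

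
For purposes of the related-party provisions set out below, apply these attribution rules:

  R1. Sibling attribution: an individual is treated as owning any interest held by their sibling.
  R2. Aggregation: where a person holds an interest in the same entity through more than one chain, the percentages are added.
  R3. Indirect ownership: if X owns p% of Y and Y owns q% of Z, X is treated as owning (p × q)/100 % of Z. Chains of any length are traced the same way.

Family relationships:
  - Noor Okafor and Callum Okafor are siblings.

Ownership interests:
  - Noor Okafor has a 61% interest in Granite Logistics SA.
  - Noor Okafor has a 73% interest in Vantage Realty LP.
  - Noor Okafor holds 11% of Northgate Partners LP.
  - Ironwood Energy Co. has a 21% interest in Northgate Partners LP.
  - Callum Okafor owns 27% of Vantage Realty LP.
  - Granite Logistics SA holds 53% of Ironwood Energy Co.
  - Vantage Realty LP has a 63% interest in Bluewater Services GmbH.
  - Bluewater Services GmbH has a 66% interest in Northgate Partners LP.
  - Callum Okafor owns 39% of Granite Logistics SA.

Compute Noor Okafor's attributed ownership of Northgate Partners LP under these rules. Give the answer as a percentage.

63.71%

By sibling attribution (R1), Noor Okafor is treated as also owning Callum Okafor's interest in Vantage Realty LP, giving 73% + 27% = 100%.
By sibling attribution (R1), Noor Okafor is treated as also owning Callum Okafor's interest in Granite Logistics SA, giving 61% + 39% = 100%.
Chain via Vantage Realty LP → Bluewater Services GmbH (R3): 100% × 63% × 66% = 41.58% of Northgate Partners LP.
Chain via Granite Logistics SA → Ironwood Energy Co. (R3): 100% × 53% × 21% = 11.13% of Northgate Partners LP.
Direct interest in Northgate Partners LP: 11%.
Aggregating (R2): 41.58% + 11.13% + 11% = 63.71%.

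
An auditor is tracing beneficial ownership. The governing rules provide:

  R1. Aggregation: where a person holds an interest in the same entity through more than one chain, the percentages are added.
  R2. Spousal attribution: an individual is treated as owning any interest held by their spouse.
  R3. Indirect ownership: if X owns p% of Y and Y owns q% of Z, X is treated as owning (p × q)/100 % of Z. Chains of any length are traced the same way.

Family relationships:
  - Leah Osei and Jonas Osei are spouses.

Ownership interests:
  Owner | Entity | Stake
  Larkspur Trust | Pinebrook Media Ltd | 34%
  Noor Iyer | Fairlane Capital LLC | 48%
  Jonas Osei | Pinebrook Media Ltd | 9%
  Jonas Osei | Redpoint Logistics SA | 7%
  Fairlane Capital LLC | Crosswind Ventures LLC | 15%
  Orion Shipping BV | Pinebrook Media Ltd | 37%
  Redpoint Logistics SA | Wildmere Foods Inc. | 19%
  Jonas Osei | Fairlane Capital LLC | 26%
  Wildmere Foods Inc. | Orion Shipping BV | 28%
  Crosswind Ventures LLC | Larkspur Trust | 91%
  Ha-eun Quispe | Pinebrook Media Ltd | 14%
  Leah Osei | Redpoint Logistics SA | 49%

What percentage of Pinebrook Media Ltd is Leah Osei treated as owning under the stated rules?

11.308964%

By spousal attribution (R2), Leah Osei is treated as also owning Jonas Osei's interest in Redpoint Logistics SA, giving 49% + 7% = 56%.
By spousal attribution (R2), Leah Osei is treated as owning Jonas Osei's 26% interest in Fairlane Capital LLC.
By spousal attribution (R2), Leah Osei is treated as owning Jonas Osei's 9% interest in Pinebrook Media Ltd.
Chain via Redpoint Logistics SA → Wildmere Foods Inc. → Orion Shipping BV (R3): 56% × 19% × 28% × 37% = 1.102304% of Pinebrook Media Ltd.
Chain via Fairlane Capital LLC → Crosswind Ventures LLC → Larkspur Trust (R3): 26% × 15% × 91% × 34% = 1.20666% of Pinebrook Media Ltd.
Direct interest in Pinebrook Media Ltd: 9%.
Aggregating (R1): 1.102304% + 1.20666% + 9% = 11.308964%.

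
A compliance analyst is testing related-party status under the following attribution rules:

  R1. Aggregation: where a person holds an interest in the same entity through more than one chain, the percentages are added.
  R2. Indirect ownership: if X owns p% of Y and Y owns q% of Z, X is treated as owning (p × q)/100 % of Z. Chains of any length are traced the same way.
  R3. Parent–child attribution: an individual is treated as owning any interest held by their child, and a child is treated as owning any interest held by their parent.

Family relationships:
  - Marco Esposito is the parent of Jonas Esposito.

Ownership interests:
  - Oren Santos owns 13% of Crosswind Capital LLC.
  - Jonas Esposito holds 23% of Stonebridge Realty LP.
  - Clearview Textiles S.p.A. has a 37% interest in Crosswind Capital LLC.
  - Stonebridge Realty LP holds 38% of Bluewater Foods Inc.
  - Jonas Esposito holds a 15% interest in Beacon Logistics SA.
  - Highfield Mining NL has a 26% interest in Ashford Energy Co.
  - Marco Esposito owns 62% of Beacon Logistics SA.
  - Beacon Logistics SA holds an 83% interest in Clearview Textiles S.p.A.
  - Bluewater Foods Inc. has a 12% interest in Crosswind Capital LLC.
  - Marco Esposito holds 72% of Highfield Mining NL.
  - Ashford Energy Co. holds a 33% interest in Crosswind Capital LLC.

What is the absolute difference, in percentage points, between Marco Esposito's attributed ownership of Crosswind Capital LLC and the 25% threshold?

5.8731

By parent–child attribution (R3), Marco Esposito is treated as also owning Jonas Esposito's interest in Beacon Logistics SA, giving 62% + 15% = 77%.
By parent–child attribution (R3), Marco Esposito is treated as owning Jonas Esposito's 23% interest in Stonebridge Realty LP.
Chain via Beacon Logistics SA → Clearview Textiles S.p.A. (R2): 77% × 83% × 37% = 23.6467% of Crosswind Capital LLC.
Chain via Highfield Mining NL → Ashford Energy Co. (R2): 72% × 26% × 33% = 6.1776% of Crosswind Capital LLC.
Chain via Stonebridge Realty LP → Bluewater Foods Inc. (R2): 23% × 38% × 12% = 1.0488% of Crosswind Capital LLC.
Aggregating (R1): 23.6467% + 6.1776% + 1.0488% = 30.8731%.
30.8731% exceeds the 25% threshold by 5.8731 percentage points.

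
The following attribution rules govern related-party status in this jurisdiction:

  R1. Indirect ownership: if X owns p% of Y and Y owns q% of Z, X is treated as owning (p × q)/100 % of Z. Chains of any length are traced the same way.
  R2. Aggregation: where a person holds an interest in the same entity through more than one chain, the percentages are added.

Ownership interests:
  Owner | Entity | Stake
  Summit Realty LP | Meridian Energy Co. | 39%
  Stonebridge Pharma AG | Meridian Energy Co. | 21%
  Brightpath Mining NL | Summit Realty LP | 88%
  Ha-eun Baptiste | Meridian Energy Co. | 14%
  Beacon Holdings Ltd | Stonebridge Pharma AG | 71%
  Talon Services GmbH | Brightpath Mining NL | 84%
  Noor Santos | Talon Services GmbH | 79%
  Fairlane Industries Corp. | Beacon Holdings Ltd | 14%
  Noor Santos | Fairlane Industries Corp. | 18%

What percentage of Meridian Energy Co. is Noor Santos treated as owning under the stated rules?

Chain via Talon Services GmbH → Brightpath Mining NL → Summit Realty LP (R1): 79% × 84% × 88% × 39% = 22.774752% of Meridian Energy Co.
Chain via Fairlane Industries Corp. → Beacon Holdings Ltd → Stonebridge Pharma AG (R1): 18% × 14% × 71% × 21% = 0.375732% of Meridian Energy Co.
Aggregating (R2): 22.774752% + 0.375732% = 23.150484%.

23.150484%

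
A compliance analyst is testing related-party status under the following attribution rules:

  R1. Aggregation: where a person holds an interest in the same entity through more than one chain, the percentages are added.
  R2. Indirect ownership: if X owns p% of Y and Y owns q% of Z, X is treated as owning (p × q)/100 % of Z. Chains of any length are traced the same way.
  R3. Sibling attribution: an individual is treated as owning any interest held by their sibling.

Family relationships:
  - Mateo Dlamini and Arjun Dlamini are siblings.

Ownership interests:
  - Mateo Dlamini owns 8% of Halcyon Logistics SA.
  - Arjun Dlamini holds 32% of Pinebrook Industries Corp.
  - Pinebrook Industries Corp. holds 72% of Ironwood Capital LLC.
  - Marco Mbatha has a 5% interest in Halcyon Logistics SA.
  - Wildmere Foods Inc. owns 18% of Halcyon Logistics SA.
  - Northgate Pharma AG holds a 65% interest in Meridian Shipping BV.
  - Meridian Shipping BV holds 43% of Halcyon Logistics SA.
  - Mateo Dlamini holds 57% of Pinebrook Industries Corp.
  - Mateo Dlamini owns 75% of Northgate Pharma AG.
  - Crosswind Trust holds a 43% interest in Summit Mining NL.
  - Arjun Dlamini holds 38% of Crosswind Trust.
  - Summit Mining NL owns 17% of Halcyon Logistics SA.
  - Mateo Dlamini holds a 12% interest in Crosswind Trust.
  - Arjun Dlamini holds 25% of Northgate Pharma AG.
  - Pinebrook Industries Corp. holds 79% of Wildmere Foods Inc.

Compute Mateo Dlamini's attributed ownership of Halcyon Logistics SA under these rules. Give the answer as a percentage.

By sibling attribution (R3), Mateo Dlamini is treated as also owning Arjun Dlamini's interest in Pinebrook Industries Corp, giving 57% + 32% = 89%.
By sibling attribution (R3), Mateo Dlamini is treated as also owning Arjun Dlamini's interest in Crosswind Trust, giving 12% + 38% = 50%.
By sibling attribution (R3), Mateo Dlamini is treated as also owning Arjun Dlamini's interest in Northgate Pharma AG, giving 75% + 25% = 100%.
Chain via Pinebrook Industries Corp. → Wildmere Foods Inc. (R2): 89% × 79% × 18% = 12.6558% of Halcyon Logistics SA.
Chain via Crosswind Trust → Summit Mining NL (R2): 50% × 43% × 17% = 3.655% of Halcyon Logistics SA.
Chain via Northgate Pharma AG → Meridian Shipping BV (R2): 100% × 65% × 43% = 27.95% of Halcyon Logistics SA.
Direct interest in Halcyon Logistics SA: 8%.
Aggregating (R1): 12.6558% + 3.655% + 27.95% + 8% = 52.2608%.

52.2608%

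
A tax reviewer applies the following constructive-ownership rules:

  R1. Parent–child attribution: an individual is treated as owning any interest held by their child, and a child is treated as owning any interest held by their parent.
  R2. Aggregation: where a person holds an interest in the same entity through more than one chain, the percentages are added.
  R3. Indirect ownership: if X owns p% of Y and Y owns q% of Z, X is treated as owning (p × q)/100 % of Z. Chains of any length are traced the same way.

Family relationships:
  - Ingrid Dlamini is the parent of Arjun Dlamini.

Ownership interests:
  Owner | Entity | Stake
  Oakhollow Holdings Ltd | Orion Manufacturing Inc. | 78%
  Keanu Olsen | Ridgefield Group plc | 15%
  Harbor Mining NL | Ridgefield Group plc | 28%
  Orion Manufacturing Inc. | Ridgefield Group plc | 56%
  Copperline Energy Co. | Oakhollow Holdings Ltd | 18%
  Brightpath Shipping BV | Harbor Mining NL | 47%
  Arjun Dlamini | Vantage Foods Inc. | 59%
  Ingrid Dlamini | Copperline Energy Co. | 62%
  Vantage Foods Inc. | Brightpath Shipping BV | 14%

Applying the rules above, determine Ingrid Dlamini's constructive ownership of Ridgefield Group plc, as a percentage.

By parent–child attribution (R1), Ingrid Dlamini is treated as owning Arjun Dlamini's 59% interest in Vantage Foods Inc.
Chain via Copperline Energy Co. → Oakhollow Holdings Ltd → Orion Manufacturing Inc. (R3): 62% × 18% × 78% × 56% = 4.874688% of Ridgefield Group plc.
Chain via Vantage Foods Inc. → Brightpath Shipping BV → Harbor Mining NL (R3): 59% × 14% × 47% × 28% = 1.087016% of Ridgefield Group plc.
Aggregating (R2): 4.874688% + 1.087016% = 5.961704%.

5.961704%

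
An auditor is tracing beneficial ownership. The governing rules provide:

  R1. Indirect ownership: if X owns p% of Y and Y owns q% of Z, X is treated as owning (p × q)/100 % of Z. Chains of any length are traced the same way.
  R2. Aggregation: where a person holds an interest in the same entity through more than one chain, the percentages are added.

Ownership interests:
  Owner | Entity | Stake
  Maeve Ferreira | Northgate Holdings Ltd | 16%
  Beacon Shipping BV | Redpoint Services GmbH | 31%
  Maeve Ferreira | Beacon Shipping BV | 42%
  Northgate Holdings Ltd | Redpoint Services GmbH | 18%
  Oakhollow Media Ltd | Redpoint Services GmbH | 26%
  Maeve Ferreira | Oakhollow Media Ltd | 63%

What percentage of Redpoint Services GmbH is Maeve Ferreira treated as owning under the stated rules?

32.28%

Chain via Oakhollow Media Ltd (R1): 63% × 26% = 16.38% of Redpoint Services GmbH.
Chain via Beacon Shipping BV (R1): 42% × 31% = 13.02% of Redpoint Services GmbH.
Chain via Northgate Holdings Ltd (R1): 16% × 18% = 2.88% of Redpoint Services GmbH.
Aggregating (R2): 16.38% + 13.02% + 2.88% = 32.28%.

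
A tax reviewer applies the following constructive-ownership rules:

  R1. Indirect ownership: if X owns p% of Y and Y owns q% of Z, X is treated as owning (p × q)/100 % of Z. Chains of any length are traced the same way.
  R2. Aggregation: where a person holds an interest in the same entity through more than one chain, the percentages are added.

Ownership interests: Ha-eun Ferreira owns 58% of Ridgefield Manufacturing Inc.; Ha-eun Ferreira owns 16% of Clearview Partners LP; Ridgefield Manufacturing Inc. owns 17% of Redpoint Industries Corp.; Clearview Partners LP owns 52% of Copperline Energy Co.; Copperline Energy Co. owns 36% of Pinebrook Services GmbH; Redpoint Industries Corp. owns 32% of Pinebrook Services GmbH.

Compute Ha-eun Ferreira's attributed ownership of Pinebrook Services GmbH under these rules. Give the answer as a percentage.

Chain via Ridgefield Manufacturing Inc. → Redpoint Industries Corp. (R1): 58% × 17% × 32% = 3.1552% of Pinebrook Services GmbH.
Chain via Clearview Partners LP → Copperline Energy Co. (R1): 16% × 52% × 36% = 2.9952% of Pinebrook Services GmbH.
Aggregating (R2): 3.1552% + 2.9952% = 6.1504%.

6.1504%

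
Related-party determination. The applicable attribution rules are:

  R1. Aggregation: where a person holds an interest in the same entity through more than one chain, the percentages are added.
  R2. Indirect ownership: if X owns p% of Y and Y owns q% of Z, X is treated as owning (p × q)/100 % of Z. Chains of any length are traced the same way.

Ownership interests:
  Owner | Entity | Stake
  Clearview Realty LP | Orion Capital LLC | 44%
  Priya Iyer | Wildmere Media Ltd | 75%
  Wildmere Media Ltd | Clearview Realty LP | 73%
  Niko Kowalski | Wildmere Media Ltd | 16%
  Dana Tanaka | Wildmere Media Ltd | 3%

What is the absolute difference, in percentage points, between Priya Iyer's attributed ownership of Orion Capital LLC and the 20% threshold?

4.09

Chain via Wildmere Media Ltd → Clearview Realty LP (R2): 75% × 73% × 44% = 24.09% of Orion Capital LLC.
24.09% exceeds the 20% threshold by 4.09 percentage points.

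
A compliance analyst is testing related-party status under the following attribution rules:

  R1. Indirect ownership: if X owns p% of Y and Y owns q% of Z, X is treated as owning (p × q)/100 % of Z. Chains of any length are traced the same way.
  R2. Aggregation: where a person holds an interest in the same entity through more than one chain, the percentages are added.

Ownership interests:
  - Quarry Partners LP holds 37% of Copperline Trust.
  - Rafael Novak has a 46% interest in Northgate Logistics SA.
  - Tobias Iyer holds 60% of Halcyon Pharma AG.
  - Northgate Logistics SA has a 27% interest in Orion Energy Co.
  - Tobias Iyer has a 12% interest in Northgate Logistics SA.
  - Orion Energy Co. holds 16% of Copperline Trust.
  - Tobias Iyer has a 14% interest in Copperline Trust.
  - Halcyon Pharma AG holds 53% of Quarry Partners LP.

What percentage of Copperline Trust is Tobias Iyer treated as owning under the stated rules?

26.2844%

Chain via Northgate Logistics SA → Orion Energy Co. (R1): 12% × 27% × 16% = 0.5184% of Copperline Trust.
Chain via Halcyon Pharma AG → Quarry Partners LP (R1): 60% × 53% × 37% = 11.766% of Copperline Trust.
Direct interest in Copperline Trust: 14%.
Aggregating (R2): 0.5184% + 11.766% + 14% = 26.2844%.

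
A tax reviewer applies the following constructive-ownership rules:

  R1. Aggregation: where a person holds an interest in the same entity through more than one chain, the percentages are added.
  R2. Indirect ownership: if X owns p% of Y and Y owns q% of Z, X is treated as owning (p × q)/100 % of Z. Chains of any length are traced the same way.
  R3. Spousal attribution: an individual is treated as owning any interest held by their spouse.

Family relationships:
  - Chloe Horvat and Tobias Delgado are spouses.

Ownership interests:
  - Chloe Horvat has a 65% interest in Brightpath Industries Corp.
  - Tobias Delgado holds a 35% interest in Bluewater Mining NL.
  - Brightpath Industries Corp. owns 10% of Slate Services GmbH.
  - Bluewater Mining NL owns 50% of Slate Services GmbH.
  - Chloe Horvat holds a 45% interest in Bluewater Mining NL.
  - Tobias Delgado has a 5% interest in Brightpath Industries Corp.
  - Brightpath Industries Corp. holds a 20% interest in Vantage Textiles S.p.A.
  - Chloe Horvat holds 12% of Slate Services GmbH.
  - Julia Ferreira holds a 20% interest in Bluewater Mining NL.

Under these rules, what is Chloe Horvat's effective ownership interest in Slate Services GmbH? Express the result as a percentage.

59%

By spousal attribution (R3), Chloe Horvat is treated as also owning Tobias Delgado's interest in Bluewater Mining NL, giving 45% + 35% = 80%.
By spousal attribution (R3), Chloe Horvat is treated as also owning Tobias Delgado's interest in Brightpath Industries Corp, giving 65% + 5% = 70%.
Chain via Bluewater Mining NL (R2): 80% × 50% = 40% of Slate Services GmbH.
Chain via Brightpath Industries Corp. (R2): 70% × 10% = 7% of Slate Services GmbH.
Direct interest in Slate Services GmbH: 12%.
Aggregating (R1): 40% + 7% + 12% = 59%.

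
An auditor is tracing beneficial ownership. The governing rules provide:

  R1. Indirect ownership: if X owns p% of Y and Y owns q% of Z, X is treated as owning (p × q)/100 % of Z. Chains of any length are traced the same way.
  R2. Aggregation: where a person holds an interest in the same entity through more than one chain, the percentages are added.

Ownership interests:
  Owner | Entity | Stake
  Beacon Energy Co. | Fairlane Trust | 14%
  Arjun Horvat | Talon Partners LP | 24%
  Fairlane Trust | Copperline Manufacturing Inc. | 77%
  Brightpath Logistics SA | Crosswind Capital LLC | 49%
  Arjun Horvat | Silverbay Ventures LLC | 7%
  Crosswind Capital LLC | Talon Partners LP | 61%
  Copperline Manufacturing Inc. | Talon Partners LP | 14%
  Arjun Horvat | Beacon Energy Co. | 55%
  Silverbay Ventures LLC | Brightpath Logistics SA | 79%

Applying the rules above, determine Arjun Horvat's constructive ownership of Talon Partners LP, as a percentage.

26.482977%

Chain via Silverbay Ventures LLC → Brightpath Logistics SA → Crosswind Capital LLC (R1): 7% × 79% × 49% × 61% = 1.652917% of Talon Partners LP.
Chain via Beacon Energy Co. → Fairlane Trust → Copperline Manufacturing Inc. (R1): 55% × 14% × 77% × 14% = 0.83006% of Talon Partners LP.
Direct interest in Talon Partners LP: 24%.
Aggregating (R2): 1.652917% + 0.83006% + 24% = 26.482977%.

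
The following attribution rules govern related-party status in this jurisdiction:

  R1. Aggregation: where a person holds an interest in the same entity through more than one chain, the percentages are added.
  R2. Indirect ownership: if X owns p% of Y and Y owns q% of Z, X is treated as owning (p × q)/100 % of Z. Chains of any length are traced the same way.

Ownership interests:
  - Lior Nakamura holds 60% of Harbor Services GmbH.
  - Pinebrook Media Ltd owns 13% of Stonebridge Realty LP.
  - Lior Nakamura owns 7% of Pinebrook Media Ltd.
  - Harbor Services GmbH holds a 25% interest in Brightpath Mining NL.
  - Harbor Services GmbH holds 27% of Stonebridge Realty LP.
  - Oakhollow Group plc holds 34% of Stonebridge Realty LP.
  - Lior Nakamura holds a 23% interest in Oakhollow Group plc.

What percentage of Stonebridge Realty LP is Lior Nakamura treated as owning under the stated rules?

24.93%

Chain via Pinebrook Media Ltd (R2): 7% × 13% = 0.91% of Stonebridge Realty LP.
Chain via Oakhollow Group plc (R2): 23% × 34% = 7.82% of Stonebridge Realty LP.
Chain via Harbor Services GmbH (R2): 60% × 27% = 16.2% of Stonebridge Realty LP.
Aggregating (R1): 0.91% + 7.82% + 16.2% = 24.93%.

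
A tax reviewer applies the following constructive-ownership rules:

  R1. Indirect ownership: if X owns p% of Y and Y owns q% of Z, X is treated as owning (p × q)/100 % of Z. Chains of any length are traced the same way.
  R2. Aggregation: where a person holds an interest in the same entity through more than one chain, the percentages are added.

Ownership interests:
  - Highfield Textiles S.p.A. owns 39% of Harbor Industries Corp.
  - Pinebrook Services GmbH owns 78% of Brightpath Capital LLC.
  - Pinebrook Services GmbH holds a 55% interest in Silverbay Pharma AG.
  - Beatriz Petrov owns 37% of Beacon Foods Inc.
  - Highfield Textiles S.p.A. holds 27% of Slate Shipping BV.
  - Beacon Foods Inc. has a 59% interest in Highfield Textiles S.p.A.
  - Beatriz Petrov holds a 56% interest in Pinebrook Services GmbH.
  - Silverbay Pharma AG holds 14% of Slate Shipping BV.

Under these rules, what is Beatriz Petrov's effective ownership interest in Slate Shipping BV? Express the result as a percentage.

Chain via Beacon Foods Inc. → Highfield Textiles S.p.A. (R1): 37% × 59% × 27% = 5.8941% of Slate Shipping BV.
Chain via Pinebrook Services GmbH → Silverbay Pharma AG (R1): 56% × 55% × 14% = 4.312% of Slate Shipping BV.
Aggregating (R2): 5.8941% + 4.312% = 10.2061%.

10.2061%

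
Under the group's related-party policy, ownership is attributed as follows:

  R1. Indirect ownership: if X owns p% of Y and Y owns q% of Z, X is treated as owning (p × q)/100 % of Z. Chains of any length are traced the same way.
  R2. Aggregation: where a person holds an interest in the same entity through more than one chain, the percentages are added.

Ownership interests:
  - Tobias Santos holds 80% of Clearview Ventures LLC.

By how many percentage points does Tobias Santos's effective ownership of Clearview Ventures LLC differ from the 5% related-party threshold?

75

Direct interest in Clearview Ventures LLC: 80%.
80% exceeds the 5% threshold by 75 percentage points.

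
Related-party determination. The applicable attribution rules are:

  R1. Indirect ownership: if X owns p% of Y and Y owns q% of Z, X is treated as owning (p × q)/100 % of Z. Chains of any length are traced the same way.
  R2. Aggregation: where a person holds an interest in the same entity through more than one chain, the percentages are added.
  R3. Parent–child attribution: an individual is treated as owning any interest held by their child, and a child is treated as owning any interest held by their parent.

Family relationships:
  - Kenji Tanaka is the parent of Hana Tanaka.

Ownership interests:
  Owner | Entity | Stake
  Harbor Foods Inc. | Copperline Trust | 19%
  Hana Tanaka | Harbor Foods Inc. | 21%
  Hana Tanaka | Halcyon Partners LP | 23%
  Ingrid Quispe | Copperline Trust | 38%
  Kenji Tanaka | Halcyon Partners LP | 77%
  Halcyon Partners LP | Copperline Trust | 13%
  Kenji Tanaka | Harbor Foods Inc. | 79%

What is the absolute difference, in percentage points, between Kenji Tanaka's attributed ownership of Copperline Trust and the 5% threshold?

By parent–child attribution (R3), Kenji Tanaka is treated as also owning Hana Tanaka's interest in Halcyon Partners LP, giving 77% + 23% = 100%.
By parent–child attribution (R3), Kenji Tanaka is treated as also owning Hana Tanaka's interest in Harbor Foods Inc, giving 79% + 21% = 100%.
Chain via Halcyon Partners LP (R1): 100% × 13% = 13% of Copperline Trust.
Chain via Harbor Foods Inc. (R1): 100% × 19% = 19% of Copperline Trust.
Aggregating (R2): 13% + 19% = 32%.
32% exceeds the 5% threshold by 27 percentage points.

27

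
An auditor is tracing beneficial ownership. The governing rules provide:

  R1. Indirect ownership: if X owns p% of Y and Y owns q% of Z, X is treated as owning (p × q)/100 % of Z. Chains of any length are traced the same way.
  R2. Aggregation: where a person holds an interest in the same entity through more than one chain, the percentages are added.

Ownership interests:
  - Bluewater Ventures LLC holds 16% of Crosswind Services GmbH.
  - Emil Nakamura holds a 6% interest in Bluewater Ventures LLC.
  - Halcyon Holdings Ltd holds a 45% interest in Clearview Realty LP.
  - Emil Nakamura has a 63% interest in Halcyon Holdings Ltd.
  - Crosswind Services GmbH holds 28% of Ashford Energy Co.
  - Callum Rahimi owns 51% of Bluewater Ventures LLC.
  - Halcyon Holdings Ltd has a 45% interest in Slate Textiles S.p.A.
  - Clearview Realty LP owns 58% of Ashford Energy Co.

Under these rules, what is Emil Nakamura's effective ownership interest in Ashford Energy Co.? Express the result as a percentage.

16.7118%

Chain via Halcyon Holdings Ltd → Clearview Realty LP (R1): 63% × 45% × 58% = 16.443% of Ashford Energy Co.
Chain via Bluewater Ventures LLC → Crosswind Services GmbH (R1): 6% × 16% × 28% = 0.2688% of Ashford Energy Co.
Aggregating (R2): 16.443% + 0.2688% = 16.7118%.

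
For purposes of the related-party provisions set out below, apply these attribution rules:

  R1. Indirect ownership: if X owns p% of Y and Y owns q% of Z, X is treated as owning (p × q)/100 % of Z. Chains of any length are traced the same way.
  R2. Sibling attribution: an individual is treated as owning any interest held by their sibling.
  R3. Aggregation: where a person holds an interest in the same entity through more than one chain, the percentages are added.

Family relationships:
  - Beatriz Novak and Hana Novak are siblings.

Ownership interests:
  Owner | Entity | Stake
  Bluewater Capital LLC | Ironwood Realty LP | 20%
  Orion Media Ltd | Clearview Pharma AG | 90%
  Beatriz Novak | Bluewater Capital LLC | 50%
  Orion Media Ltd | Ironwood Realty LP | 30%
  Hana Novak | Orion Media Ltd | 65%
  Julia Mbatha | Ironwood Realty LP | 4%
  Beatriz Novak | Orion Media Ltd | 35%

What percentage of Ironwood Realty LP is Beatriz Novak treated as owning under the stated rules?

40%

By sibling attribution (R2), Beatriz Novak is treated as also owning Hana Novak's interest in Orion Media Ltd, giving 35% + 65% = 100%.
Chain via Bluewater Capital LLC (R1): 50% × 20% = 10% of Ironwood Realty LP.
Chain via Orion Media Ltd (R1): 100% × 30% = 30% of Ironwood Realty LP.
Aggregating (R3): 10% + 30% = 40%.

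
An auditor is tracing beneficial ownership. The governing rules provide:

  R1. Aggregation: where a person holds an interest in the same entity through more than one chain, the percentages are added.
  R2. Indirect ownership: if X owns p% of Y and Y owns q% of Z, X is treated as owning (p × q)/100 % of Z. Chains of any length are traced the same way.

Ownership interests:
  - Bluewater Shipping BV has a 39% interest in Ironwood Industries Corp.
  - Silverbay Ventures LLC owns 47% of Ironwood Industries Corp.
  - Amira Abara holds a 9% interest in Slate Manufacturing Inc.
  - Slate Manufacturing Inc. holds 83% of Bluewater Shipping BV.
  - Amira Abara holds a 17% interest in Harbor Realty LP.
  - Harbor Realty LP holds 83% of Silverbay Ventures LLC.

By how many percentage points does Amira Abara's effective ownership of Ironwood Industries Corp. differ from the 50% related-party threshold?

Chain via Harbor Realty LP → Silverbay Ventures LLC (R2): 17% × 83% × 47% = 6.6317% of Ironwood Industries Corp.
Chain via Slate Manufacturing Inc. → Bluewater Shipping BV (R2): 9% × 83% × 39% = 2.9133% of Ironwood Industries Corp.
Aggregating (R1): 6.6317% + 2.9133% = 9.545%.
9.545% falls short of the 50% threshold by 40.455 percentage points.

40.455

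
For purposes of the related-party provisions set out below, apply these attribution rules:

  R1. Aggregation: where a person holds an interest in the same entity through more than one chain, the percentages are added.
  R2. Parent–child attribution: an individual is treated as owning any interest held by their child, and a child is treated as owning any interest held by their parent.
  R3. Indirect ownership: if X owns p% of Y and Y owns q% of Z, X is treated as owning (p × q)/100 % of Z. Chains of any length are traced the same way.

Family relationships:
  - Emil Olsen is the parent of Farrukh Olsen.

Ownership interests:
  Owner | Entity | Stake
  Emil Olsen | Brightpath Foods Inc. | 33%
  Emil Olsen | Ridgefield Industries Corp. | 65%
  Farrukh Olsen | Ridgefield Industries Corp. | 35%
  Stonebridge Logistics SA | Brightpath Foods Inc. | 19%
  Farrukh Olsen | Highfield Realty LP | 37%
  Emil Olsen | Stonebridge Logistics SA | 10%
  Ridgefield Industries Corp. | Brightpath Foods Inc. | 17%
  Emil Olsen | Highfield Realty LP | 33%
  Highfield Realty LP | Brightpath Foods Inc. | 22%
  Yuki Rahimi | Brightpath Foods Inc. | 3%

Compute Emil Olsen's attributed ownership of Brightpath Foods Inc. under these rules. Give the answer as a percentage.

By parent–child attribution (R2), Emil Olsen is treated as also owning Farrukh Olsen's interest in Ridgefield Industries Corp, giving 65% + 35% = 100%.
By parent–child attribution (R2), Emil Olsen is treated as also owning Farrukh Olsen's interest in Highfield Realty LP, giving 33% + 37% = 70%.
Chain via Stonebridge Logistics SA (R3): 10% × 19% = 1.9% of Brightpath Foods Inc.
Chain via Ridgefield Industries Corp. (R3): 100% × 17% = 17% of Brightpath Foods Inc.
Chain via Highfield Realty LP (R3): 70% × 22% = 15.4% of Brightpath Foods Inc.
Direct interest in Brightpath Foods Inc: 33%.
Aggregating (R1): 1.9% + 17% + 15.4% + 33% = 67.3%.

67.3%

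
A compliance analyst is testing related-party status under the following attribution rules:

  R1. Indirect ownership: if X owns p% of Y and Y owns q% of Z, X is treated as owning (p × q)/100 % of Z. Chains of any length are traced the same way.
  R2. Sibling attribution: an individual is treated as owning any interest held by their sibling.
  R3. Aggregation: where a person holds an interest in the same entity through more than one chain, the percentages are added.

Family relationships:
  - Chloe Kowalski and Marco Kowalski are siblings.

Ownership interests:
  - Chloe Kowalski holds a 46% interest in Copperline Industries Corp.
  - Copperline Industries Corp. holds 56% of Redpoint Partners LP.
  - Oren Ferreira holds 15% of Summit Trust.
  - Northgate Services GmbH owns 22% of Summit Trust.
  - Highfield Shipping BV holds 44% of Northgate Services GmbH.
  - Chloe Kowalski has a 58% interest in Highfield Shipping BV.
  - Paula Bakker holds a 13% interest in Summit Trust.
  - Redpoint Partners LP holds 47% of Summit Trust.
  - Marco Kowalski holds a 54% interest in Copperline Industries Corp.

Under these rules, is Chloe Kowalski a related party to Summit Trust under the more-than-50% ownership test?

By sibling attribution (R2), Chloe Kowalski is treated as also owning Marco Kowalski's interest in Copperline Industries Corp, giving 46% + 54% = 100%.
Chain via Highfield Shipping BV → Northgate Services GmbH (R1): 58% × 44% × 22% = 5.6144% of Summit Trust.
Chain via Copperline Industries Corp. → Redpoint Partners LP (R1): 100% × 56% × 47% = 26.32% of Summit Trust.
Aggregating (R3): 5.6144% + 26.32% = 31.9344%.
31.9344% does not exceed the 50% threshold, so Chloe is not a related party to Summit Trust.

No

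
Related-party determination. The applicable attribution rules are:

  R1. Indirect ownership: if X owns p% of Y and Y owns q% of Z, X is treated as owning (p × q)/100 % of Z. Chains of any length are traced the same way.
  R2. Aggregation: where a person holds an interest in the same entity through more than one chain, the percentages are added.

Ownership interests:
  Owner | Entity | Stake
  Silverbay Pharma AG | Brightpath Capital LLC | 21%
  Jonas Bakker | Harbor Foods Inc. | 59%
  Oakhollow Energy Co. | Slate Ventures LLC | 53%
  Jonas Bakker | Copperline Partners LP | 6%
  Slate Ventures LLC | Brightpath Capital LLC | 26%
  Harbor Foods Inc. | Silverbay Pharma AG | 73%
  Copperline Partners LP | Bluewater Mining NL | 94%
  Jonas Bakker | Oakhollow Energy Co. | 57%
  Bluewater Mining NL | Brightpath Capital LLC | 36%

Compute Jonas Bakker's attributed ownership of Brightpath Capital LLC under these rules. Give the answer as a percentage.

Chain via Harbor Foods Inc. → Silverbay Pharma AG (R1): 59% × 73% × 21% = 9.0447% of Brightpath Capital LLC.
Chain via Oakhollow Energy Co. → Slate Ventures LLC (R1): 57% × 53% × 26% = 7.8546% of Brightpath Capital LLC.
Chain via Copperline Partners LP → Bluewater Mining NL (R1): 6% × 94% × 36% = 2.0304% of Brightpath Capital LLC.
Aggregating (R2): 9.0447% + 7.8546% + 2.0304% = 18.9297%.

18.9297%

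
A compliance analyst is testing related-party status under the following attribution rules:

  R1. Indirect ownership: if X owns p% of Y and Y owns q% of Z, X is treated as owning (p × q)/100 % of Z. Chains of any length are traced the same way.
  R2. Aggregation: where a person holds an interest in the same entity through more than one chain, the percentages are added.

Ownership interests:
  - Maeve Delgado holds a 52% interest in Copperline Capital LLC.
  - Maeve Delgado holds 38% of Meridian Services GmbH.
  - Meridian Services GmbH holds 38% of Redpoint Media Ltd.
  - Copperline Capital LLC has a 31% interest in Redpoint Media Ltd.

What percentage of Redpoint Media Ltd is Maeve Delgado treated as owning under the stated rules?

30.56%

Chain via Meridian Services GmbH (R1): 38% × 38% = 14.44% of Redpoint Media Ltd.
Chain via Copperline Capital LLC (R1): 52% × 31% = 16.12% of Redpoint Media Ltd.
Aggregating (R2): 14.44% + 16.12% = 30.56%.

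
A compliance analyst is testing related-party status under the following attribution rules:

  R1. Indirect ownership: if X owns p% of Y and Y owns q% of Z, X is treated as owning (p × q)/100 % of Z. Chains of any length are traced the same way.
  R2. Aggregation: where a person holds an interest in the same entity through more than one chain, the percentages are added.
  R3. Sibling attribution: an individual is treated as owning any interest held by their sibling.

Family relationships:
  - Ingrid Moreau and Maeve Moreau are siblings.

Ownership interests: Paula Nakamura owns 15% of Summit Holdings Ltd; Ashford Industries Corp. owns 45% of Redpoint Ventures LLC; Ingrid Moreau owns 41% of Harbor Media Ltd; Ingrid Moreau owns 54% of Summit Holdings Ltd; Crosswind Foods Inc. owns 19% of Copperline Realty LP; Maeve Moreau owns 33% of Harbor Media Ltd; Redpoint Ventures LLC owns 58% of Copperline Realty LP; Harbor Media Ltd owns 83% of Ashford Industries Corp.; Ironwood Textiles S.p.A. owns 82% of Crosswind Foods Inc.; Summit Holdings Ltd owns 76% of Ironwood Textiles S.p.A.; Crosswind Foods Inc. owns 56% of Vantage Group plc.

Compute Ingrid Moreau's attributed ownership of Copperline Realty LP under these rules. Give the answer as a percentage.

By sibling attribution (R3), Ingrid Moreau is treated as also owning Maeve Moreau's interest in Harbor Media Ltd, giving 41% + 33% = 74%.
Chain via Summit Holdings Ltd → Ironwood Textiles S.p.A. → Crosswind Foods Inc. (R1): 54% × 76% × 82% × 19% = 6.394032% of Copperline Realty LP.
Chain via Harbor Media Ltd → Ashford Industries Corp. → Redpoint Ventures LLC (R1): 74% × 83% × 45% × 58% = 16.03062% of Copperline Realty LP.
Aggregating (R2): 6.394032% + 16.03062% = 22.424652%.

22.424652%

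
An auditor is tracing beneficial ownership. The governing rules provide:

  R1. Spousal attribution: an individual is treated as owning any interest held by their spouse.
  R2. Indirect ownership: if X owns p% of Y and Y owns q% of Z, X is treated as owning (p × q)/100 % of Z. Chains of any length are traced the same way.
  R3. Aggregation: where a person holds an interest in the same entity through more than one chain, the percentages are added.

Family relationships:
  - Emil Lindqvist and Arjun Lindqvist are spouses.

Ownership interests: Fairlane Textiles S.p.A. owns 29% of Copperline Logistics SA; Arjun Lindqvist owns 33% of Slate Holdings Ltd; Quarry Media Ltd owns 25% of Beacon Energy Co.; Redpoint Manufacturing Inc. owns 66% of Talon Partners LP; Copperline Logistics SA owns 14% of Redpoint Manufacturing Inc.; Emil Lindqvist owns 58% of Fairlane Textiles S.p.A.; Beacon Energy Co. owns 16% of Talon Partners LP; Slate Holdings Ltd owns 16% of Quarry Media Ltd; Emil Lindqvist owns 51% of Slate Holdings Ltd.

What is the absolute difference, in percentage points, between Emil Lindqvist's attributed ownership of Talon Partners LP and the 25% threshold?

22.908232

By spousal attribution (R1), Emil Lindqvist is treated as also owning Arjun Lindqvist's interest in Slate Holdings Ltd, giving 51% + 33% = 84%.
Chain via Fairlane Textiles S.p.A. → Copperline Logistics SA → Redpoint Manufacturing Inc. (R2): 58% × 29% × 14% × 66% = 1.554168% of Talon Partners LP.
Chain via Slate Holdings Ltd → Quarry Media Ltd → Beacon Energy Co. (R2): 84% × 16% × 25% × 16% = 0.5376% of Talon Partners LP.
Aggregating (R3): 1.554168% + 0.5376% = 2.091768%.
2.091768% falls short of the 25% threshold by 22.908232 percentage points.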